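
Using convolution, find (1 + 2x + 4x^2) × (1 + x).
Ascending coefficients: a = [1, 2, 4], b = [1, 1]. c[0] = 1×1 = 1; c[1] = 1×1 + 2×1 = 3; c[2] = 2×1 + 4×1 = 6; c[3] = 4×1 = 4. Result coefficients: [1, 3, 6, 4] → 1 + 3x + 6x^2 + 4x^3

1 + 3x + 6x^2 + 4x^3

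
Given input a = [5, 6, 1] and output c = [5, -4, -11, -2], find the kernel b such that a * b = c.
Output length 4 = len(a) + len(b) - 1 ⇒ len(b) = 2. Solve b forward using b[k] = (c[k] - Σ_{i≥1} a[i]·b[k-i]) / a[0]: b[0] = c[0] / a[0] = 5 / 5 = 1; b[1] = (c[1] - 6×1) / a[0] = (-4 - 6×1) / 5 = -2. So b = [1, -2]. Forward-check [5, 6, 1] * [1, -2]: c[0] = 5×1 = 5; c[1] = 5×-2 + 6×1 = -4; c[2] = 6×-2 + 1×1 = -11; c[3] = 1×-2 = -2 → [5, -4, -11, -2] ✓

[1, -2]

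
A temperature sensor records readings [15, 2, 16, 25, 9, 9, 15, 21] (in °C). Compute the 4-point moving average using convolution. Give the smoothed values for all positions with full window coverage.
4-point moving average kernel = [1, 1, 1, 1]. Apply in 'valid' mode (full window coverage): avg[0] = (15 + 2 + 16 + 25) / 4 = 14.5; avg[1] = (2 + 16 + 25 + 9) / 4 = 13.0; avg[2] = (16 + 25 + 9 + 9) / 4 = 14.75; avg[3] = (25 + 9 + 9 + 15) / 4 = 14.5; avg[4] = (9 + 9 + 15 + 21) / 4 = 13.5. Smoothed values: [14.5, 13.0, 14.75, 14.5, 13.5]

[14.5, 13.0, 14.75, 14.5, 13.5]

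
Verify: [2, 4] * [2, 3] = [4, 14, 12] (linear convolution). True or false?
Recompute linear convolution of [2, 4] and [2, 3]: y[0] = 2×2 = 4; y[1] = 2×3 + 4×2 = 14; y[2] = 4×3 = 12 → [4, 14, 12]. Given [4, 14, 12] matches, so answer: Yes

Yes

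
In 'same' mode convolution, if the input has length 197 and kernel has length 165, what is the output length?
'Same' mode returns an output with the same length as the input: 197

197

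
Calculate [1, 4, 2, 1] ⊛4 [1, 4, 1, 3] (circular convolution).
Use y[k] = Σ_j x[j]·h[(k-j) mod 4]. y[0] = 1×1 + 4×3 + 2×1 + 1×4 = 19; y[1] = 1×4 + 4×1 + 2×3 + 1×1 = 15; y[2] = 1×1 + 4×4 + 2×1 + 1×3 = 22; y[3] = 1×3 + 4×1 + 2×4 + 1×1 = 16. Result: [19, 15, 22, 16]

[19, 15, 22, 16]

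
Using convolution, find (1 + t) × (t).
Ascending coefficients: a = [1, 1], b = [0, 1]. c[0] = 1×0 = 0; c[1] = 1×1 + 1×0 = 1; c[2] = 1×1 = 1. Result coefficients: [0, 1, 1] → t + t^2

t + t^2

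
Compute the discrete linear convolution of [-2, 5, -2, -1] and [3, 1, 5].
y[0] = -2×3 = -6; y[1] = -2×1 + 5×3 = 13; y[2] = -2×5 + 5×1 + -2×3 = -11; y[3] = 5×5 + -2×1 + -1×3 = 20; y[4] = -2×5 + -1×1 = -11; y[5] = -1×5 = -5

[-6, 13, -11, 20, -11, -5]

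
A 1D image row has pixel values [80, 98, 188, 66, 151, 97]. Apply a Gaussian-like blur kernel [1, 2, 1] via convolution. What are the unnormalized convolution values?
Convolve image row [80, 98, 188, 66, 151, 97] with kernel [1, 2, 1]: y[0] = 80×1 = 80; y[1] = 80×2 + 98×1 = 258; y[2] = 80×1 + 98×2 + 188×1 = 464; y[3] = 98×1 + 188×2 + 66×1 = 540; y[4] = 188×1 + 66×2 + 151×1 = 471; y[5] = 66×1 + 151×2 + 97×1 = 465; y[6] = 151×1 + 97×2 = 345; y[7] = 97×1 = 97 → [80, 258, 464, 540, 471, 465, 345, 97]. Normalization factor = sum(kernel) = 4.

[80, 258, 464, 540, 471, 465, 345, 97]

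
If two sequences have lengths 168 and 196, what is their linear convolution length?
Linear/full convolution length: m + n - 1 = 168 + 196 - 1 = 363

363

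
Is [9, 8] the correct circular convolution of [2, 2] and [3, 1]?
Recompute circular convolution of [2, 2] and [3, 1]: y[0] = 2×3 + 2×1 = 8; y[1] = 2×1 + 2×3 = 8 → [8, 8]. Compare to given [9, 8]: they differ at index 0: given 9, correct 8, so answer: No

No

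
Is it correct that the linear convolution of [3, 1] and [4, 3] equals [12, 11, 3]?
Recompute linear convolution of [3, 1] and [4, 3]: y[0] = 3×4 = 12; y[1] = 3×3 + 1×4 = 13; y[2] = 1×3 = 3 → [12, 13, 3]. Compare to given [12, 11, 3]: they differ at index 1: given 11, correct 13, so answer: No

No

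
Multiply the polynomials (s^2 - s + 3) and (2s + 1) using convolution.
Ascending coefficients: a = [3, -1, 1], b = [1, 2]. c[0] = 3×1 = 3; c[1] = 3×2 + -1×1 = 5; c[2] = -1×2 + 1×1 = -1; c[3] = 1×2 = 2. Result coefficients: [3, 5, -1, 2] → 2s^3 - s^2 + 5s + 3

2s^3 - s^2 + 5s + 3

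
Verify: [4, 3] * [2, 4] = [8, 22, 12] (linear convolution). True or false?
Recompute linear convolution of [4, 3] and [2, 4]: y[0] = 4×2 = 8; y[1] = 4×4 + 3×2 = 22; y[2] = 3×4 = 12 → [8, 22, 12]. Given [8, 22, 12] matches, so answer: Yes

Yes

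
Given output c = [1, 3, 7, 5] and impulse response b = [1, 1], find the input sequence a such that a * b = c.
Deconvolve c=[1, 3, 7, 5] by b=[1, 1]. Since b[0]=1, solve forward: a[0] = c[0] / 1 = 1; a[1] = (c[1] - 1×1) / 1 = 2; a[2] = (c[2] - 2×1) / 1 = 5. So a = [1, 2, 5]. Check by forward convolution: c[0] = 1×1 = 1; c[1] = 1×1 + 2×1 = 3; c[2] = 2×1 + 5×1 = 7; c[3] = 5×1 = 5

[1, 2, 5]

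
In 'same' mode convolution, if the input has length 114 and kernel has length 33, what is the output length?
'Same' mode returns an output with the same length as the input: 114

114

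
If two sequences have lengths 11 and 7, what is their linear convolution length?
Linear/full convolution length: m + n - 1 = 11 + 7 - 1 = 17

17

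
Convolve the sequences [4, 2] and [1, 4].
y[0] = 4×1 = 4; y[1] = 4×4 + 2×1 = 18; y[2] = 2×4 = 8

[4, 18, 8]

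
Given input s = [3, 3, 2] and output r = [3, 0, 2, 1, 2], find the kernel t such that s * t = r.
Output length 5 = len(s) + len(t) - 1 ⇒ len(t) = 3. Solve t forward using t[k] = (r[k] - Σ_{i≥1} s[i]·t[k-i]) / s[0]: t[0] = r[0] / s[0] = 3 / 3 = 1; t[1] = (r[1] - 3×1) / s[0] = (0 - 3×1) / 3 = -1; t[2] = (r[2] - 3×-1 - 2×1) / s[0] = (2 - 3×-1 - 2×1) / 3 = 1. So t = [1, -1, 1]. Forward-check [3, 3, 2] * [1, -1, 1]: r[0] = 3×1 = 3; r[1] = 3×-1 + 3×1 = 0; r[2] = 3×1 + 3×-1 + 2×1 = 2; r[3] = 3×1 + 2×-1 = 1; r[4] = 2×1 = 2 → [3, 0, 2, 1, 2] ✓

[1, -1, 1]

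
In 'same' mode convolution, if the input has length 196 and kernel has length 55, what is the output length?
'Same' mode returns an output with the same length as the input: 196

196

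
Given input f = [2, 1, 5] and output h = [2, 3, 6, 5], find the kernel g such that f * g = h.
Output length 4 = len(f) + len(g) - 1 ⇒ len(g) = 2. Solve g forward using g[k] = (h[k] - Σ_{i≥1} f[i]·g[k-i]) / f[0]: g[0] = h[0] / f[0] = 2 / 2 = 1; g[1] = (h[1] - 1×1) / f[0] = (3 - 1×1) / 2 = 1. So g = [1, 1]. Forward-check [2, 1, 5] * [1, 1]: h[0] = 2×1 = 2; h[1] = 2×1 + 1×1 = 3; h[2] = 1×1 + 5×1 = 6; h[3] = 5×1 = 5 → [2, 3, 6, 5] ✓

[1, 1]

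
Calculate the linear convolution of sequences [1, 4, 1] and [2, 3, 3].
y[0] = 1×2 = 2; y[1] = 1×3 + 4×2 = 11; y[2] = 1×3 + 4×3 + 1×2 = 17; y[3] = 4×3 + 1×3 = 15; y[4] = 1×3 = 3

[2, 11, 17, 15, 3]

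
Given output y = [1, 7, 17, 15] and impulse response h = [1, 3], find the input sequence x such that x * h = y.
Deconvolve y=[1, 7, 17, 15] by h=[1, 3]. Since h[0]=1, solve forward: x[0] = y[0] / 1 = 1; x[1] = (y[1] - 1×3) / 1 = 4; x[2] = (y[2] - 4×3) / 1 = 5. So x = [1, 4, 5]. Check by forward convolution: y[0] = 1×1 = 1; y[1] = 1×3 + 4×1 = 7; y[2] = 4×3 + 5×1 = 17; y[3] = 5×3 = 15

[1, 4, 5]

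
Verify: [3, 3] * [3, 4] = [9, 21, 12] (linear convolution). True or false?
Recompute linear convolution of [3, 3] and [3, 4]: y[0] = 3×3 = 9; y[1] = 3×4 + 3×3 = 21; y[2] = 3×4 = 12 → [9, 21, 12]. Given [9, 21, 12] matches, so answer: Yes

Yes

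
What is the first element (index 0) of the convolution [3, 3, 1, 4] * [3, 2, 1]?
Use y[k] = Σ_i a[i]·b[k-i] at k=0. y[0] = 3×3 = 9

9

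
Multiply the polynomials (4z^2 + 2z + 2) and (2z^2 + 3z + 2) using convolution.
Ascending coefficients: a = [2, 2, 4], b = [2, 3, 2]. c[0] = 2×2 = 4; c[1] = 2×3 + 2×2 = 10; c[2] = 2×2 + 2×3 + 4×2 = 18; c[3] = 2×2 + 4×3 = 16; c[4] = 4×2 = 8. Result coefficients: [4, 10, 18, 16, 8] → 8z^4 + 16z^3 + 18z^2 + 10z + 4

8z^4 + 16z^3 + 18z^2 + 10z + 4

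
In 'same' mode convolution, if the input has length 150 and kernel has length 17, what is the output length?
'Same' mode returns an output with the same length as the input: 150

150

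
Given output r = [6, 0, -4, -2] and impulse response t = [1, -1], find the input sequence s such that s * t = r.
Deconvolve r=[6, 0, -4, -2] by t=[1, -1]. Since t[0]=1, solve forward: s[0] = r[0] / 1 = 6; s[1] = (r[1] - 6×-1) / 1 = 6; s[2] = (r[2] - 6×-1) / 1 = 2. So s = [6, 6, 2]. Check by forward convolution: r[0] = 6×1 = 6; r[1] = 6×-1 + 6×1 = 0; r[2] = 6×-1 + 2×1 = -4; r[3] = 2×-1 = -2

[6, 6, 2]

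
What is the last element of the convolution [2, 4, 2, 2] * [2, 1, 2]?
Use y[k] = Σ_i a[i]·b[k-i] at k=5. y[5] = 2×2 = 4

4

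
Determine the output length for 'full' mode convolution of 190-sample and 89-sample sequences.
Linear/full convolution length: m + n - 1 = 190 + 89 - 1 = 278

278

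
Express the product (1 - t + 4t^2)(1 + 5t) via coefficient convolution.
Ascending coefficients: a = [1, -1, 4], b = [1, 5]. c[0] = 1×1 = 1; c[1] = 1×5 + -1×1 = 4; c[2] = -1×5 + 4×1 = -1; c[3] = 4×5 = 20. Result coefficients: [1, 4, -1, 20] → 1 + 4t - t^2 + 20t^3

1 + 4t - t^2 + 20t^3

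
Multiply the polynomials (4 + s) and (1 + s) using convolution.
Ascending coefficients: a = [4, 1], b = [1, 1]. c[0] = 4×1 = 4; c[1] = 4×1 + 1×1 = 5; c[2] = 1×1 = 1. Result coefficients: [4, 5, 1] → 4 + 5s + s^2

4 + 5s + s^2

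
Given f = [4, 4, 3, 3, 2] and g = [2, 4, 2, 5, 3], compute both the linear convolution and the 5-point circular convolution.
Linear: y_lin[0] = 4×2 = 8; y_lin[1] = 4×4 + 4×2 = 24; y_lin[2] = 4×2 + 4×4 + 3×2 = 30; y_lin[3] = 4×5 + 4×2 + 3×4 + 3×2 = 46; y_lin[4] = 4×3 + 4×5 + 3×2 + 3×4 + 2×2 = 54; y_lin[5] = 4×3 + 3×5 + 3×2 + 2×4 = 41; y_lin[6] = 3×3 + 3×5 + 2×2 = 28; y_lin[7] = 3×3 + 2×5 = 19; y_lin[8] = 2×3 = 6 → [8, 24, 30, 46, 54, 41, 28, 19, 6]. Circular (length 5): y[0] = 4×2 + 4×3 + 3×5 + 3×2 + 2×4 = 49; y[1] = 4×4 + 4×2 + 3×3 + 3×5 + 2×2 = 52; y[2] = 4×2 + 4×4 + 3×2 + 3×3 + 2×5 = 49; y[3] = 4×5 + 4×2 + 3×4 + 3×2 + 2×3 = 52; y[4] = 4×3 + 4×5 + 3×2 + 3×4 + 2×2 = 54 → [49, 52, 49, 52, 54]

Linear: [8, 24, 30, 46, 54, 41, 28, 19, 6], Circular: [49, 52, 49, 52, 54]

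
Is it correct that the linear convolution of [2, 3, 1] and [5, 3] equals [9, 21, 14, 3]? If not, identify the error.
Recompute linear convolution of [2, 3, 1] and [5, 3]: y[0] = 2×5 = 10; y[1] = 2×3 + 3×5 = 21; y[2] = 3×3 + 1×5 = 14; y[3] = 1×3 = 3 → [10, 21, 14, 3]. Compare to given [9, 21, 14, 3]: they differ at index 0: given 9, correct 10, so answer: No

No. Error at index 0: given 9, correct 10.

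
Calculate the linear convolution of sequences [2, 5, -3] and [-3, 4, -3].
y[0] = 2×-3 = -6; y[1] = 2×4 + 5×-3 = -7; y[2] = 2×-3 + 5×4 + -3×-3 = 23; y[3] = 5×-3 + -3×4 = -27; y[4] = -3×-3 = 9

[-6, -7, 23, -27, 9]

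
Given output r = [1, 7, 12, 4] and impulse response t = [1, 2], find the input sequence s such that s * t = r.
Deconvolve r=[1, 7, 12, 4] by t=[1, 2]. Since t[0]=1, solve forward: s[0] = r[0] / 1 = 1; s[1] = (r[1] - 1×2) / 1 = 5; s[2] = (r[2] - 5×2) / 1 = 2. So s = [1, 5, 2]. Check by forward convolution: r[0] = 1×1 = 1; r[1] = 1×2 + 5×1 = 7; r[2] = 5×2 + 2×1 = 12; r[3] = 2×2 = 4

[1, 5, 2]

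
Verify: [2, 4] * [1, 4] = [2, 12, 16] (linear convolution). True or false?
Recompute linear convolution of [2, 4] and [1, 4]: y[0] = 2×1 = 2; y[1] = 2×4 + 4×1 = 12; y[2] = 4×4 = 16 → [2, 12, 16]. Given [2, 12, 16] matches, so answer: Yes

Yes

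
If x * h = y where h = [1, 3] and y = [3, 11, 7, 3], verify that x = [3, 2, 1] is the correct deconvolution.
Forward-compute [3, 2, 1] * [1, 3]: y[0] = 3×1 = 3; y[1] = 3×3 + 2×1 = 11; y[2] = 2×3 + 1×1 = 7; y[3] = 1×3 = 3 → [3, 11, 7, 3]. Matches given y = [3, 11, 7, 3], so verified.

Verified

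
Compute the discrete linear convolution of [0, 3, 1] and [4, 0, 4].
y[0] = 0×4 = 0; y[1] = 0×0 + 3×4 = 12; y[2] = 0×4 + 3×0 + 1×4 = 4; y[3] = 3×4 + 1×0 = 12; y[4] = 1×4 = 4

[0, 12, 4, 12, 4]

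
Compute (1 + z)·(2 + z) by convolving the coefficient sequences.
Ascending coefficients: a = [1, 1], b = [2, 1]. c[0] = 1×2 = 2; c[1] = 1×1 + 1×2 = 3; c[2] = 1×1 = 1. Result coefficients: [2, 3, 1] → 2 + 3z + z^2

2 + 3z + z^2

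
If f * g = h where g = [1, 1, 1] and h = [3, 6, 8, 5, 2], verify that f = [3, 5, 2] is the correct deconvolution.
Forward-compute [3, 5, 2] * [1, 1, 1]: h[0] = 3×1 = 3; h[1] = 3×1 + 5×1 = 8; h[2] = 3×1 + 5×1 + 2×1 = 10; h[3] = 5×1 + 2×1 = 7; h[4] = 2×1 = 2 → [3, 8, 10, 7, 2]. Does not match given h = [3, 6, 8, 5, 2].

Not verified. [3, 5, 2] * [1, 1, 1] = [3, 8, 10, 7, 2], which differs from [3, 6, 8, 5, 2] at index 1.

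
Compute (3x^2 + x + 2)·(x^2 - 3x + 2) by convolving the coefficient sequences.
Ascending coefficients: a = [2, 1, 3], b = [2, -3, 1]. c[0] = 2×2 = 4; c[1] = 2×-3 + 1×2 = -4; c[2] = 2×1 + 1×-3 + 3×2 = 5; c[3] = 1×1 + 3×-3 = -8; c[4] = 3×1 = 3. Result coefficients: [4, -4, 5, -8, 3] → 3x^4 - 8x^3 + 5x^2 - 4x + 4

3x^4 - 8x^3 + 5x^2 - 4x + 4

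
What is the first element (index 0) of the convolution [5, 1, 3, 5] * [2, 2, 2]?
Use y[k] = Σ_i a[i]·b[k-i] at k=0. y[0] = 5×2 = 10

10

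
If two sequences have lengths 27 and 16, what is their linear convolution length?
Linear/full convolution length: m + n - 1 = 27 + 16 - 1 = 42

42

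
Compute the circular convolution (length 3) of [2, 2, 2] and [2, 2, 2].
Use y[k] = Σ_j u[j]·v[(k-j) mod 3]. y[0] = 2×2 + 2×2 + 2×2 = 12; y[1] = 2×2 + 2×2 + 2×2 = 12; y[2] = 2×2 + 2×2 + 2×2 = 12. Result: [12, 12, 12]

[12, 12, 12]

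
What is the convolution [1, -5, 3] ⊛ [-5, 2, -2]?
y[0] = 1×-5 = -5; y[1] = 1×2 + -5×-5 = 27; y[2] = 1×-2 + -5×2 + 3×-5 = -27; y[3] = -5×-2 + 3×2 = 16; y[4] = 3×-2 = -6

[-5, 27, -27, 16, -6]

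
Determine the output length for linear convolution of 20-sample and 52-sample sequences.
Linear/full convolution length: m + n - 1 = 20 + 52 - 1 = 71

71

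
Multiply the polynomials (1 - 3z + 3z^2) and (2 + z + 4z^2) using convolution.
Ascending coefficients: a = [1, -3, 3], b = [2, 1, 4]. c[0] = 1×2 = 2; c[1] = 1×1 + -3×2 = -5; c[2] = 1×4 + -3×1 + 3×2 = 7; c[3] = -3×4 + 3×1 = -9; c[4] = 3×4 = 12. Result coefficients: [2, -5, 7, -9, 12] → 2 - 5z + 7z^2 - 9z^3 + 12z^4

2 - 5z + 7z^2 - 9z^3 + 12z^4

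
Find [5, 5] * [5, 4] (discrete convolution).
y[0] = 5×5 = 25; y[1] = 5×4 + 5×5 = 45; y[2] = 5×4 = 20

[25, 45, 20]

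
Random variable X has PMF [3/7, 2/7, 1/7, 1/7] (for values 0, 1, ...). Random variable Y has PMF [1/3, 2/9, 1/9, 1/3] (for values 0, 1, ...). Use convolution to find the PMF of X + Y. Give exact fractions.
P(X+Y=k) = Σ_i P(X=i)·P(Y=k-i) — a convolution of [3/7, 2/7, 1/7, 1/7] and [1/3, 2/9, 1/9, 1/3]. P(X+Y=0) = (3/7)×(1/3) = 1/7; P(X+Y=1) = (3/7)×(2/9) + (2/7)×(1/3) = 2/21 + 2/21 = 4/21; P(X+Y=2) = (3/7)×(1/9) + (2/7)×(2/9) + (1/7)×(1/3) = 1/21 + 4/63 + 1/21 = 10/63; P(X+Y=3) = (3/7)×(1/3) + (2/7)×(1/9) + (1/7)×(2/9) + (1/7)×(1/3) = 1/7 + 2/63 + 2/63 + 1/21 = 16/63; P(X+Y=4) = (2/7)×(1/3) + (1/7)×(1/9) + (1/7)×(2/9) = 2/21 + 1/63 + 2/63 = 1/7; P(X+Y=5) = (1/7)×(1/3) + (1/7)×(1/9) = 1/21 + 1/63 = 4/63; P(X+Y=6) = (1/7)×(1/3) = 1/21. PMF: [1/7, 4/21, 10/63, 16/63, 1/7, 4/63, 1/21] (sums to 1 ✓)

[1/7, 4/21, 10/63, 16/63, 1/7, 4/63, 1/21]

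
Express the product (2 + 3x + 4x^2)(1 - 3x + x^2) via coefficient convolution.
Ascending coefficients: a = [2, 3, 4], b = [1, -3, 1]. c[0] = 2×1 = 2; c[1] = 2×-3 + 3×1 = -3; c[2] = 2×1 + 3×-3 + 4×1 = -3; c[3] = 3×1 + 4×-3 = -9; c[4] = 4×1 = 4. Result coefficients: [2, -3, -3, -9, 4] → 2 - 3x - 3x^2 - 9x^3 + 4x^4

2 - 3x - 3x^2 - 9x^3 + 4x^4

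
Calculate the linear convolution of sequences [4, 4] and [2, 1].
y[0] = 4×2 = 8; y[1] = 4×1 + 4×2 = 12; y[2] = 4×1 = 4

[8, 12, 4]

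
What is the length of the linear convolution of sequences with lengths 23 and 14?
Linear/full convolution length: m + n - 1 = 23 + 14 - 1 = 36

36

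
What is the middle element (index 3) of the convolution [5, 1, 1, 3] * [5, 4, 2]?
Use y[k] = Σ_i a[i]·b[k-i] at k=3. y[3] = 1×2 + 1×4 + 3×5 = 21

21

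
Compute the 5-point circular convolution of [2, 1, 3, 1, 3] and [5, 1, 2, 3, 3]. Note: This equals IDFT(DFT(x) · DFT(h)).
Either evaluate y[k] = Σ_j x[j]·h[(k-j) mod 5] directly, or use IDFT(DFT(x) · DFT(h)). y[0] = 2×5 + 1×3 + 3×3 + 1×2 + 3×1 = 27; y[1] = 2×1 + 1×5 + 3×3 + 1×3 + 3×2 = 25; y[2] = 2×2 + 1×1 + 3×5 + 1×3 + 3×3 = 32; y[3] = 2×3 + 1×2 + 3×1 + 1×5 + 3×3 = 25; y[4] = 2×3 + 1×3 + 3×2 + 1×1 + 3×5 = 31. Result: [27, 25, 32, 25, 31]

[27, 25, 32, 25, 31]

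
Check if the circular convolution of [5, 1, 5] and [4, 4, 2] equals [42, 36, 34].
Recompute circular convolution of [5, 1, 5] and [4, 4, 2]: y[0] = 5×4 + 1×2 + 5×4 = 42; y[1] = 5×4 + 1×4 + 5×2 = 34; y[2] = 5×2 + 1×4 + 5×4 = 34 → [42, 34, 34]. Compare to given [42, 36, 34]: they differ at index 1: given 36, correct 34, so answer: No

No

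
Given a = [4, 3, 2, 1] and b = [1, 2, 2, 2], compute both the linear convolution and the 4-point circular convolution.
Linear: y_lin[0] = 4×1 = 4; y_lin[1] = 4×2 + 3×1 = 11; y_lin[2] = 4×2 + 3×2 + 2×1 = 16; y_lin[3] = 4×2 + 3×2 + 2×2 + 1×1 = 19; y_lin[4] = 3×2 + 2×2 + 1×2 = 12; y_lin[5] = 2×2 + 1×2 = 6; y_lin[6] = 1×2 = 2 → [4, 11, 16, 19, 12, 6, 2]. Circular (length 4): y[0] = 4×1 + 3×2 + 2×2 + 1×2 = 16; y[1] = 4×2 + 3×1 + 2×2 + 1×2 = 17; y[2] = 4×2 + 3×2 + 2×1 + 1×2 = 18; y[3] = 4×2 + 3×2 + 2×2 + 1×1 = 19 → [16, 17, 18, 19]

Linear: [4, 11, 16, 19, 12, 6, 2], Circular: [16, 17, 18, 19]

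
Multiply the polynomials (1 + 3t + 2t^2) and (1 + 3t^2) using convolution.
Ascending coefficients: a = [1, 3, 2], b = [1, 0, 3]. c[0] = 1×1 = 1; c[1] = 1×0 + 3×1 = 3; c[2] = 1×3 + 3×0 + 2×1 = 5; c[3] = 3×3 + 2×0 = 9; c[4] = 2×3 = 6. Result coefficients: [1, 3, 5, 9, 6] → 1 + 3t + 5t^2 + 9t^3 + 6t^4

1 + 3t + 5t^2 + 9t^3 + 6t^4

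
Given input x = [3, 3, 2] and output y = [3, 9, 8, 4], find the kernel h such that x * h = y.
Output length 4 = len(x) + len(h) - 1 ⇒ len(h) = 2. Solve h forward using h[k] = (y[k] - Σ_{i≥1} x[i]·h[k-i]) / x[0]: h[0] = y[0] / x[0] = 3 / 3 = 1; h[1] = (y[1] - 3×1) / x[0] = (9 - 3×1) / 3 = 2. So h = [1, 2]. Forward-check [3, 3, 2] * [1, 2]: y[0] = 3×1 = 3; y[1] = 3×2 + 3×1 = 9; y[2] = 3×2 + 2×1 = 8; y[3] = 2×2 = 4 → [3, 9, 8, 4] ✓

[1, 2]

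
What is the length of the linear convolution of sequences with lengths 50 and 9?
Linear/full convolution length: m + n - 1 = 50 + 9 - 1 = 58

58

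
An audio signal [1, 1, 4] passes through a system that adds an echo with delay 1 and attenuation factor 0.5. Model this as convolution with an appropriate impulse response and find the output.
Direct-path + delayed-attenuated-path model → impulse response h = [1, 0.5] (1 at lag 0, 0.5 at lag 1). Output y[n] = x[n] + 0.5·x[n - 1] (with x[n] = 0 outside 0..2): y[0] = 1 + 0.5×0 = 1; y[1] = 1 + 0.5×1 = 1.5; y[2] = 4 + 0.5×1 = 4.5; y[3] = 0 + 0.5×4 = 2.0. So y = [1, 1.5, 4.5, 2.0]

[1, 1.5, 4.5, 2.0]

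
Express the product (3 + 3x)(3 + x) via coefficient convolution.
Ascending coefficients: a = [3, 3], b = [3, 1]. c[0] = 3×3 = 9; c[1] = 3×1 + 3×3 = 12; c[2] = 3×1 = 3. Result coefficients: [9, 12, 3] → 9 + 12x + 3x^2

9 + 12x + 3x^2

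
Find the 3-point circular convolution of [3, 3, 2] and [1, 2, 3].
Use y[k] = Σ_j u[j]·v[(k-j) mod 3]. y[0] = 3×1 + 3×3 + 2×2 = 16; y[1] = 3×2 + 3×1 + 2×3 = 15; y[2] = 3×3 + 3×2 + 2×1 = 17. Result: [16, 15, 17]

[16, 15, 17]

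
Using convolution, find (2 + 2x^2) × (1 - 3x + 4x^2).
Ascending coefficients: a = [2, 0, 2], b = [1, -3, 4]. c[0] = 2×1 = 2; c[1] = 2×-3 + 0×1 = -6; c[2] = 2×4 + 0×-3 + 2×1 = 10; c[3] = 0×4 + 2×-3 = -6; c[4] = 2×4 = 8. Result coefficients: [2, -6, 10, -6, 8] → 2 - 6x + 10x^2 - 6x^3 + 8x^4

2 - 6x + 10x^2 - 6x^3 + 8x^4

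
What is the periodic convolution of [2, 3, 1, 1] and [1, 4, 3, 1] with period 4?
Use y[k] = Σ_j f[j]·g[(k-j) mod 4]. y[0] = 2×1 + 3×1 + 1×3 + 1×4 = 12; y[1] = 2×4 + 3×1 + 1×1 + 1×3 = 15; y[2] = 2×3 + 3×4 + 1×1 + 1×1 = 20; y[3] = 2×1 + 3×3 + 1×4 + 1×1 = 16. Result: [12, 15, 20, 16]

[12, 15, 20, 16]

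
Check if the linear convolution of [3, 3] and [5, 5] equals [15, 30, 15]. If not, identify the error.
Recompute linear convolution of [3, 3] and [5, 5]: y[0] = 3×5 = 15; y[1] = 3×5 + 3×5 = 30; y[2] = 3×5 = 15 → [15, 30, 15]. Given [15, 30, 15] matches, so answer: Yes

Yes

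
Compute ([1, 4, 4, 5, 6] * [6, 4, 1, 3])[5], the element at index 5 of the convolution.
Use y[k] = Σ_i a[i]·b[k-i] at k=5. y[5] = 4×3 + 5×1 + 6×4 = 41

41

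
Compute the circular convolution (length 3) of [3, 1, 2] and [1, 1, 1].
Use y[k] = Σ_j x[j]·h[(k-j) mod 3]. y[0] = 3×1 + 1×1 + 2×1 = 6; y[1] = 3×1 + 1×1 + 2×1 = 6; y[2] = 3×1 + 1×1 + 2×1 = 6. Result: [6, 6, 6]

[6, 6, 6]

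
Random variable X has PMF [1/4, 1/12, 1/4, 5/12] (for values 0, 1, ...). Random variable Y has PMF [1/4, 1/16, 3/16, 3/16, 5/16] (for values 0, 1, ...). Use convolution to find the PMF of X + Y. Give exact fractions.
P(X+Y=k) = Σ_i P(X=i)·P(Y=k-i) — a convolution of [1/4, 1/12, 1/4, 5/12] and [1/4, 1/16, 3/16, 3/16, 5/16]. P(X+Y=0) = (1/4)×(1/4) = 1/16; P(X+Y=1) = (1/4)×(1/16) + (1/12)×(1/4) = 1/64 + 1/48 = 7/192; P(X+Y=2) = (1/4)×(3/16) + (1/12)×(1/16) + (1/4)×(1/4) = 3/64 + 1/192 + 1/16 = 11/96; P(X+Y=3) = (1/4)×(3/16) + (1/12)×(3/16) + (1/4)×(1/16) + (5/12)×(1/4) = 3/64 + 1/64 + 1/64 + 5/48 = 35/192; P(X+Y=4) = (1/4)×(5/16) + (1/12)×(3/16) + (1/4)×(3/16) + (5/12)×(1/16) = 5/64 + 1/64 + 3/64 + 5/192 = 1/6; P(X+Y=5) = (1/12)×(5/16) + (1/4)×(3/16) + (5/12)×(3/16) = 5/192 + 3/64 + 5/64 = 29/192; P(X+Y=6) = (1/4)×(5/16) + (5/12)×(3/16) = 5/64 + 5/64 = 5/32; P(X+Y=7) = (5/12)×(5/16) = 25/192. PMF: [1/16, 7/192, 11/96, 35/192, 1/6, 29/192, 5/32, 25/192] (sums to 1 ✓)

[1/16, 7/192, 11/96, 35/192, 1/6, 29/192, 5/32, 25/192]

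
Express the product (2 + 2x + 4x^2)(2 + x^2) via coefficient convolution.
Ascending coefficients: a = [2, 2, 4], b = [2, 0, 1]. c[0] = 2×2 = 4; c[1] = 2×0 + 2×2 = 4; c[2] = 2×1 + 2×0 + 4×2 = 10; c[3] = 2×1 + 4×0 = 2; c[4] = 4×1 = 4. Result coefficients: [4, 4, 10, 2, 4] → 4 + 4x + 10x^2 + 2x^3 + 4x^4

4 + 4x + 10x^2 + 2x^3 + 4x^4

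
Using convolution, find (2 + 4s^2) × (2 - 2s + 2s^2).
Ascending coefficients: a = [2, 0, 4], b = [2, -2, 2]. c[0] = 2×2 = 4; c[1] = 2×-2 + 0×2 = -4; c[2] = 2×2 + 0×-2 + 4×2 = 12; c[3] = 0×2 + 4×-2 = -8; c[4] = 4×2 = 8. Result coefficients: [4, -4, 12, -8, 8] → 4 - 4s + 12s^2 - 8s^3 + 8s^4

4 - 4s + 12s^2 - 8s^3 + 8s^4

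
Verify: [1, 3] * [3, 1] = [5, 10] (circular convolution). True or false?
Recompute circular convolution of [1, 3] and [3, 1]: y[0] = 1×3 + 3×1 = 6; y[1] = 1×1 + 3×3 = 10 → [6, 10]. Compare to given [5, 10]: they differ at index 0: given 5, correct 6, so answer: No

No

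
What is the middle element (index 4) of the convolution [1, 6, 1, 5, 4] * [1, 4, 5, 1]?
Use y[k] = Σ_i a[i]·b[k-i] at k=4. y[4] = 6×1 + 1×5 + 5×4 + 4×1 = 35

35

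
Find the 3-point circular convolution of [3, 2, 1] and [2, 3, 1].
Use y[k] = Σ_j s[j]·t[(k-j) mod 3]. y[0] = 3×2 + 2×1 + 1×3 = 11; y[1] = 3×3 + 2×2 + 1×1 = 14; y[2] = 3×1 + 2×3 + 1×2 = 11. Result: [11, 14, 11]

[11, 14, 11]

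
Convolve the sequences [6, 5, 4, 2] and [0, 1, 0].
y[0] = 6×0 = 0; y[1] = 6×1 + 5×0 = 6; y[2] = 6×0 + 5×1 + 4×0 = 5; y[3] = 5×0 + 4×1 + 2×0 = 4; y[4] = 4×0 + 2×1 = 2; y[5] = 2×0 = 0

[0, 6, 5, 4, 2, 0]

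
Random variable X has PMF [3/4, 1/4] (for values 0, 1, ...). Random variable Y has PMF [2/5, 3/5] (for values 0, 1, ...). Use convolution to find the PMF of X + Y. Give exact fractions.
P(X+Y=k) = Σ_i P(X=i)·P(Y=k-i) — a convolution of [3/4, 1/4] and [2/5, 3/5]. P(X+Y=0) = (3/4)×(2/5) = 3/10; P(X+Y=1) = (3/4)×(3/5) + (1/4)×(2/5) = 9/20 + 1/10 = 11/20; P(X+Y=2) = (1/4)×(3/5) = 3/20. PMF: [3/10, 11/20, 3/20] (sums to 1 ✓)

[3/10, 11/20, 3/20]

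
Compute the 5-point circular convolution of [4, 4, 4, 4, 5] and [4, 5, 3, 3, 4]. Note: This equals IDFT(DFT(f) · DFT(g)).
Either evaluate y[k] = Σ_j f[j]·g[(k-j) mod 5] directly, or use IDFT(DFT(f) · DFT(g)). y[0] = 4×4 + 4×4 + 4×3 + 4×3 + 5×5 = 81; y[1] = 4×5 + 4×4 + 4×4 + 4×3 + 5×3 = 79; y[2] = 4×3 + 4×5 + 4×4 + 4×4 + 5×3 = 79; y[3] = 4×3 + 4×3 + 4×5 + 4×4 + 5×4 = 80; y[4] = 4×4 + 4×3 + 4×3 + 4×5 + 5×4 = 80. Result: [81, 79, 79, 80, 80]

[81, 79, 79, 80, 80]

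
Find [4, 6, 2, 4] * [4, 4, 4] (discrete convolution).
y[0] = 4×4 = 16; y[1] = 4×4 + 6×4 = 40; y[2] = 4×4 + 6×4 + 2×4 = 48; y[3] = 6×4 + 2×4 + 4×4 = 48; y[4] = 2×4 + 4×4 = 24; y[5] = 4×4 = 16

[16, 40, 48, 48, 24, 16]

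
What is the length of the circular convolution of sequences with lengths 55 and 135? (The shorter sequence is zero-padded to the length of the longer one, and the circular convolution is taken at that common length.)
Circular convolution (zero-padding the shorter input) has length max(m, n) = max(55, 135) = 135

135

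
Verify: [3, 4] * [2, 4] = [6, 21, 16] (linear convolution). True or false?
Recompute linear convolution of [3, 4] and [2, 4]: y[0] = 3×2 = 6; y[1] = 3×4 + 4×2 = 20; y[2] = 4×4 = 16 → [6, 20, 16]. Compare to given [6, 21, 16]: they differ at index 1: given 21, correct 20, so answer: No

No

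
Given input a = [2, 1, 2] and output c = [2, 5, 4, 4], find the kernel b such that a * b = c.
Output length 4 = len(a) + len(b) - 1 ⇒ len(b) = 2. Solve b forward using b[k] = (c[k] - Σ_{i≥1} a[i]·b[k-i]) / a[0]: b[0] = c[0] / a[0] = 2 / 2 = 1; b[1] = (c[1] - 1×1) / a[0] = (5 - 1×1) / 2 = 2. So b = [1, 2]. Forward-check [2, 1, 2] * [1, 2]: c[0] = 2×1 = 2; c[1] = 2×2 + 1×1 = 5; c[2] = 1×2 + 2×1 = 4; c[3] = 2×2 = 4 → [2, 5, 4, 4] ✓

[1, 2]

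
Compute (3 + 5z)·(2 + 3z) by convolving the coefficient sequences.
Ascending coefficients: a = [3, 5], b = [2, 3]. c[0] = 3×2 = 6; c[1] = 3×3 + 5×2 = 19; c[2] = 5×3 = 15. Result coefficients: [6, 19, 15] → 6 + 19z + 15z^2

6 + 19z + 15z^2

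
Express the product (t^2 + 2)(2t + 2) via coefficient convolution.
Ascending coefficients: a = [2, 0, 1], b = [2, 2]. c[0] = 2×2 = 4; c[1] = 2×2 + 0×2 = 4; c[2] = 0×2 + 1×2 = 2; c[3] = 1×2 = 2. Result coefficients: [4, 4, 2, 2] → 2t^3 + 2t^2 + 4t + 4

2t^3 + 2t^2 + 4t + 4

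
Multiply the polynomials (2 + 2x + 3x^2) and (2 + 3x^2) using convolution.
Ascending coefficients: a = [2, 2, 3], b = [2, 0, 3]. c[0] = 2×2 = 4; c[1] = 2×0 + 2×2 = 4; c[2] = 2×3 + 2×0 + 3×2 = 12; c[3] = 2×3 + 3×0 = 6; c[4] = 3×3 = 9. Result coefficients: [4, 4, 12, 6, 9] → 4 + 4x + 12x^2 + 6x^3 + 9x^4

4 + 4x + 12x^2 + 6x^3 + 9x^4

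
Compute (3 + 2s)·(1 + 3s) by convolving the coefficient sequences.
Ascending coefficients: a = [3, 2], b = [1, 3]. c[0] = 3×1 = 3; c[1] = 3×3 + 2×1 = 11; c[2] = 2×3 = 6. Result coefficients: [3, 11, 6] → 3 + 11s + 6s^2

3 + 11s + 6s^2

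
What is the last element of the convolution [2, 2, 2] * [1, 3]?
Use y[k] = Σ_i a[i]·b[k-i] at k=3. y[3] = 2×3 = 6

6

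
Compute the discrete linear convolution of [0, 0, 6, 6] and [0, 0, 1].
y[0] = 0×0 = 0; y[1] = 0×0 + 0×0 = 0; y[2] = 0×1 + 0×0 + 6×0 = 0; y[3] = 0×1 + 6×0 + 6×0 = 0; y[4] = 6×1 + 6×0 = 6; y[5] = 6×1 = 6

[0, 0, 0, 0, 6, 6]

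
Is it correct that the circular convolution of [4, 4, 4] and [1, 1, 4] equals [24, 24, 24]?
Recompute circular convolution of [4, 4, 4] and [1, 1, 4]: y[0] = 4×1 + 4×4 + 4×1 = 24; y[1] = 4×1 + 4×1 + 4×4 = 24; y[2] = 4×4 + 4×1 + 4×1 = 24 → [24, 24, 24]. Given [24, 24, 24] matches, so answer: Yes

Yes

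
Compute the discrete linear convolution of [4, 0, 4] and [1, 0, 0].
y[0] = 4×1 = 4; y[1] = 4×0 + 0×1 = 0; y[2] = 4×0 + 0×0 + 4×1 = 4; y[3] = 0×0 + 4×0 = 0; y[4] = 4×0 = 0

[4, 0, 4, 0, 0]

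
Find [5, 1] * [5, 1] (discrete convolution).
y[0] = 5×5 = 25; y[1] = 5×1 + 1×5 = 10; y[2] = 1×1 = 1

[25, 10, 1]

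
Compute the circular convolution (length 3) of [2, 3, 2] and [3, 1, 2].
Use y[k] = Σ_j s[j]·t[(k-j) mod 3]. y[0] = 2×3 + 3×2 + 2×1 = 14; y[1] = 2×1 + 3×3 + 2×2 = 15; y[2] = 2×2 + 3×1 + 2×3 = 13. Result: [14, 15, 13]

[14, 15, 13]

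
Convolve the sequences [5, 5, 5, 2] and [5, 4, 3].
y[0] = 5×5 = 25; y[1] = 5×4 + 5×5 = 45; y[2] = 5×3 + 5×4 + 5×5 = 60; y[3] = 5×3 + 5×4 + 2×5 = 45; y[4] = 5×3 + 2×4 = 23; y[5] = 2×3 = 6

[25, 45, 60, 45, 23, 6]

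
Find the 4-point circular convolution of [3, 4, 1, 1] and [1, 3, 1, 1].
Use y[k] = Σ_j a[j]·b[(k-j) mod 4]. y[0] = 3×1 + 4×1 + 1×1 + 1×3 = 11; y[1] = 3×3 + 4×1 + 1×1 + 1×1 = 15; y[2] = 3×1 + 4×3 + 1×1 + 1×1 = 17; y[3] = 3×1 + 4×1 + 1×3 + 1×1 = 11. Result: [11, 15, 17, 11]

[11, 15, 17, 11]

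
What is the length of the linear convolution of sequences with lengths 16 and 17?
Linear/full convolution length: m + n - 1 = 16 + 17 - 1 = 32

32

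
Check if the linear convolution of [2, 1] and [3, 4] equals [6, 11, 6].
Recompute linear convolution of [2, 1] and [3, 4]: y[0] = 2×3 = 6; y[1] = 2×4 + 1×3 = 11; y[2] = 1×4 = 4 → [6, 11, 4]. Compare to given [6, 11, 6]: they differ at index 2: given 6, correct 4, so answer: No

No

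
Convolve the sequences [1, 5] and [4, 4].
y[0] = 1×4 = 4; y[1] = 1×4 + 5×4 = 24; y[2] = 5×4 = 20

[4, 24, 20]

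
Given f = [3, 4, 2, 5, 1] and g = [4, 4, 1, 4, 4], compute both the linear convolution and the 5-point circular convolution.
Linear: y_lin[0] = 3×4 = 12; y_lin[1] = 3×4 + 4×4 = 28; y_lin[2] = 3×1 + 4×4 + 2×4 = 27; y_lin[3] = 3×4 + 4×1 + 2×4 + 5×4 = 44; y_lin[4] = 3×4 + 4×4 + 2×1 + 5×4 + 1×4 = 54; y_lin[5] = 4×4 + 2×4 + 5×1 + 1×4 = 33; y_lin[6] = 2×4 + 5×4 + 1×1 = 29; y_lin[7] = 5×4 + 1×4 = 24; y_lin[8] = 1×4 = 4 → [12, 28, 27, 44, 54, 33, 29, 24, 4]. Circular (length 5): y[0] = 3×4 + 4×4 + 2×4 + 5×1 + 1×4 = 45; y[1] = 3×4 + 4×4 + 2×4 + 5×4 + 1×1 = 57; y[2] = 3×1 + 4×4 + 2×4 + 5×4 + 1×4 = 51; y[3] = 3×4 + 4×1 + 2×4 + 5×4 + 1×4 = 48; y[4] = 3×4 + 4×4 + 2×1 + 5×4 + 1×4 = 54 → [45, 57, 51, 48, 54]

Linear: [12, 28, 27, 44, 54, 33, 29, 24, 4], Circular: [45, 57, 51, 48, 54]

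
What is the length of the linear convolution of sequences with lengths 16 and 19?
Linear/full convolution length: m + n - 1 = 16 + 19 - 1 = 34

34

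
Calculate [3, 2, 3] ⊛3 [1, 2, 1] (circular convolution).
Use y[k] = Σ_j x[j]·h[(k-j) mod 3]. y[0] = 3×1 + 2×1 + 3×2 = 11; y[1] = 3×2 + 2×1 + 3×1 = 11; y[2] = 3×1 + 2×2 + 3×1 = 10. Result: [11, 11, 10]

[11, 11, 10]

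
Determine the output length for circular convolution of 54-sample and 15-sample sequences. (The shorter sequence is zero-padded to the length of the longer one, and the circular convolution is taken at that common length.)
Circular convolution (zero-padding the shorter input) has length max(m, n) = max(54, 15) = 54

54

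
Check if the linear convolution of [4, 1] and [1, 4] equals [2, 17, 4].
Recompute linear convolution of [4, 1] and [1, 4]: y[0] = 4×1 = 4; y[1] = 4×4 + 1×1 = 17; y[2] = 1×4 = 4 → [4, 17, 4]. Compare to given [2, 17, 4]: they differ at index 0: given 2, correct 4, so answer: No

No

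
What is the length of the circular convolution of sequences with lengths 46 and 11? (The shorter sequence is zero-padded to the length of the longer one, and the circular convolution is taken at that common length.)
Circular convolution (zero-padding the shorter input) has length max(m, n) = max(46, 11) = 46

46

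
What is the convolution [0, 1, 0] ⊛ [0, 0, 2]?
y[0] = 0×0 = 0; y[1] = 0×0 + 1×0 = 0; y[2] = 0×2 + 1×0 + 0×0 = 0; y[3] = 1×2 + 0×0 = 2; y[4] = 0×2 = 0

[0, 0, 0, 2, 0]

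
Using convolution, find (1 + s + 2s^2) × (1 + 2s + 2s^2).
Ascending coefficients: a = [1, 1, 2], b = [1, 2, 2]. c[0] = 1×1 = 1; c[1] = 1×2 + 1×1 = 3; c[2] = 1×2 + 1×2 + 2×1 = 6; c[3] = 1×2 + 2×2 = 6; c[4] = 2×2 = 4. Result coefficients: [1, 3, 6, 6, 4] → 1 + 3s + 6s^2 + 6s^3 + 4s^4

1 + 3s + 6s^2 + 6s^3 + 4s^4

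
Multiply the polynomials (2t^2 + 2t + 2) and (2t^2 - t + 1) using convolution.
Ascending coefficients: a = [2, 2, 2], b = [1, -1, 2]. c[0] = 2×1 = 2; c[1] = 2×-1 + 2×1 = 0; c[2] = 2×2 + 2×-1 + 2×1 = 4; c[3] = 2×2 + 2×-1 = 2; c[4] = 2×2 = 4. Result coefficients: [2, 0, 4, 2, 4] → 4t^4 + 2t^3 + 4t^2 + 2

4t^4 + 2t^3 + 4t^2 + 2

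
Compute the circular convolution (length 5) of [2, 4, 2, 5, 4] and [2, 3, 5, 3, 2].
Use y[k] = Σ_j f[j]·g[(k-j) mod 5]. y[0] = 2×2 + 4×2 + 2×3 + 5×5 + 4×3 = 55; y[1] = 2×3 + 4×2 + 2×2 + 5×3 + 4×5 = 53; y[2] = 2×5 + 4×3 + 2×2 + 5×2 + 4×3 = 48; y[3] = 2×3 + 4×5 + 2×3 + 5×2 + 4×2 = 50; y[4] = 2×2 + 4×3 + 2×5 + 5×3 + 4×2 = 49. Result: [55, 53, 48, 50, 49]

[55, 53, 48, 50, 49]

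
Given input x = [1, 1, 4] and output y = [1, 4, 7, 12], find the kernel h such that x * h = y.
Output length 4 = len(x) + len(h) - 1 ⇒ len(h) = 2. Solve h forward using h[k] = (y[k] - Σ_{i≥1} x[i]·h[k-i]) / x[0]: h[0] = y[0] / x[0] = 1 / 1 = 1; h[1] = (y[1] - 1×1) / x[0] = (4 - 1×1) / 1 = 3. So h = [1, 3]. Forward-check [1, 1, 4] * [1, 3]: y[0] = 1×1 = 1; y[1] = 1×3 + 1×1 = 4; y[2] = 1×3 + 4×1 = 7; y[3] = 4×3 = 12 → [1, 4, 7, 12] ✓

[1, 3]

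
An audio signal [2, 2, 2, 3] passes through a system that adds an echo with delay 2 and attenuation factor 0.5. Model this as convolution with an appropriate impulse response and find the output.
Direct-path + delayed-attenuated-path model → impulse response h = [1, 0, 0.5] (1 at lag 0, 0.5 at lag 2). Output y[n] = x[n] + 0.5·x[n - 2] (with x[n] = 0 outside 0..3): y[0] = 2 + 0.5×0 = 2; y[1] = 2 + 0.5×0 = 2; y[2] = 2 + 0.5×2 = 3.0; y[3] = 3 + 0.5×2 = 4.0; y[4] = 0 + 0.5×2 = 1.0; y[5] = 0 + 0.5×3 = 1.5. So y = [2, 2, 3.0, 4.0, 1.0, 1.5]

[2, 2, 3.0, 4.0, 1.0, 1.5]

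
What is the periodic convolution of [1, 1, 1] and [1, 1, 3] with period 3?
Use y[k] = Σ_j s[j]·t[(k-j) mod 3]. y[0] = 1×1 + 1×3 + 1×1 = 5; y[1] = 1×1 + 1×1 + 1×3 = 5; y[2] = 1×3 + 1×1 + 1×1 = 5. Result: [5, 5, 5]

[5, 5, 5]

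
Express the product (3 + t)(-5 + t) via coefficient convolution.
Ascending coefficients: a = [3, 1], b = [-5, 1]. c[0] = 3×-5 = -15; c[1] = 3×1 + 1×-5 = -2; c[2] = 1×1 = 1. Result coefficients: [-15, -2, 1] → -15 - 2t + t^2

-15 - 2t + t^2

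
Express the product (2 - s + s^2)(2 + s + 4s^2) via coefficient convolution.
Ascending coefficients: a = [2, -1, 1], b = [2, 1, 4]. c[0] = 2×2 = 4; c[1] = 2×1 + -1×2 = 0; c[2] = 2×4 + -1×1 + 1×2 = 9; c[3] = -1×4 + 1×1 = -3; c[4] = 1×4 = 4. Result coefficients: [4, 0, 9, -3, 4] → 4 + 9s^2 - 3s^3 + 4s^4

4 + 9s^2 - 3s^3 + 4s^4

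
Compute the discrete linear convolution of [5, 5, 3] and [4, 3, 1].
y[0] = 5×4 = 20; y[1] = 5×3 + 5×4 = 35; y[2] = 5×1 + 5×3 + 3×4 = 32; y[3] = 5×1 + 3×3 = 14; y[4] = 3×1 = 3

[20, 35, 32, 14, 3]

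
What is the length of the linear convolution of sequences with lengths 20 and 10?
Linear/full convolution length: m + n - 1 = 20 + 10 - 1 = 29

29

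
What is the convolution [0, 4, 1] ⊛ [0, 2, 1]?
y[0] = 0×0 = 0; y[1] = 0×2 + 4×0 = 0; y[2] = 0×1 + 4×2 + 1×0 = 8; y[3] = 4×1 + 1×2 = 6; y[4] = 1×1 = 1

[0, 0, 8, 6, 1]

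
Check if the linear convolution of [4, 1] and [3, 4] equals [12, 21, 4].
Recompute linear convolution of [4, 1] and [3, 4]: y[0] = 4×3 = 12; y[1] = 4×4 + 1×3 = 19; y[2] = 1×4 = 4 → [12, 19, 4]. Compare to given [12, 21, 4]: they differ at index 1: given 21, correct 19, so answer: No

No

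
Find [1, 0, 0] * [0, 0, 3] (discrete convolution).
y[0] = 1×0 = 0; y[1] = 1×0 + 0×0 = 0; y[2] = 1×3 + 0×0 + 0×0 = 3; y[3] = 0×3 + 0×0 = 0; y[4] = 0×3 = 0

[0, 0, 3, 0, 0]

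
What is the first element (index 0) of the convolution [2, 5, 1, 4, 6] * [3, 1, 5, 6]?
Use y[k] = Σ_i a[i]·b[k-i] at k=0. y[0] = 2×3 = 6

6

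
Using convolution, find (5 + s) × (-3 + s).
Ascending coefficients: a = [5, 1], b = [-3, 1]. c[0] = 5×-3 = -15; c[1] = 5×1 + 1×-3 = 2; c[2] = 1×1 = 1. Result coefficients: [-15, 2, 1] → -15 + 2s + s^2

-15 + 2s + s^2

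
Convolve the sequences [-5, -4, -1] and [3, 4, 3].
y[0] = -5×3 = -15; y[1] = -5×4 + -4×3 = -32; y[2] = -5×3 + -4×4 + -1×3 = -34; y[3] = -4×3 + -1×4 = -16; y[4] = -1×3 = -3

[-15, -32, -34, -16, -3]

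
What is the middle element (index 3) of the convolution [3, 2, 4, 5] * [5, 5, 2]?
Use y[k] = Σ_i a[i]·b[k-i] at k=3. y[3] = 2×2 + 4×5 + 5×5 = 49

49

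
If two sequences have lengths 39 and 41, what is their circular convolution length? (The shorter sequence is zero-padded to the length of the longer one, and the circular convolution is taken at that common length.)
Circular convolution (zero-padding the shorter input) has length max(m, n) = max(39, 41) = 41

41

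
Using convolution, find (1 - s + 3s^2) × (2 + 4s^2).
Ascending coefficients: a = [1, -1, 3], b = [2, 0, 4]. c[0] = 1×2 = 2; c[1] = 1×0 + -1×2 = -2; c[2] = 1×4 + -1×0 + 3×2 = 10; c[3] = -1×4 + 3×0 = -4; c[4] = 3×4 = 12. Result coefficients: [2, -2, 10, -4, 12] → 2 - 2s + 10s^2 - 4s^3 + 12s^4

2 - 2s + 10s^2 - 4s^3 + 12s^4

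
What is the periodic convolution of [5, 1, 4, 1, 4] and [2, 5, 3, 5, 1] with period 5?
Use y[k] = Σ_j a[j]·b[(k-j) mod 5]. y[0] = 5×2 + 1×1 + 4×5 + 1×3 + 4×5 = 54; y[1] = 5×5 + 1×2 + 4×1 + 1×5 + 4×3 = 48; y[2] = 5×3 + 1×5 + 4×2 + 1×1 + 4×5 = 49; y[3] = 5×5 + 1×3 + 4×5 + 1×2 + 4×1 = 54; y[4] = 5×1 + 1×5 + 4×3 + 1×5 + 4×2 = 35. Result: [54, 48, 49, 54, 35]

[54, 48, 49, 54, 35]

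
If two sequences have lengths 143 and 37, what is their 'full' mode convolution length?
Linear/full convolution length: m + n - 1 = 143 + 37 - 1 = 179

179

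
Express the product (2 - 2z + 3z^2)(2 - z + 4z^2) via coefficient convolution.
Ascending coefficients: a = [2, -2, 3], b = [2, -1, 4]. c[0] = 2×2 = 4; c[1] = 2×-1 + -2×2 = -6; c[2] = 2×4 + -2×-1 + 3×2 = 16; c[3] = -2×4 + 3×-1 = -11; c[4] = 3×4 = 12. Result coefficients: [4, -6, 16, -11, 12] → 4 - 6z + 16z^2 - 11z^3 + 12z^4

4 - 6z + 16z^2 - 11z^3 + 12z^4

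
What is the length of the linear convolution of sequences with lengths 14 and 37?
Linear/full convolution length: m + n - 1 = 14 + 37 - 1 = 50

50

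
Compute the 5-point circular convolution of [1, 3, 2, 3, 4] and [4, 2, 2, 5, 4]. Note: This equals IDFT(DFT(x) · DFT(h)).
Either evaluate y[k] = Σ_j x[j]·h[(k-j) mod 5] directly, or use IDFT(DFT(x) · DFT(h)). y[0] = 1×4 + 3×4 + 2×5 + 3×2 + 4×2 = 40; y[1] = 1×2 + 3×4 + 2×4 + 3×5 + 4×2 = 45; y[2] = 1×2 + 3×2 + 2×4 + 3×4 + 4×5 = 48; y[3] = 1×5 + 3×2 + 2×2 + 3×4 + 4×4 = 43; y[4] = 1×4 + 3×5 + 2×2 + 3×2 + 4×4 = 45. Result: [40, 45, 48, 43, 45]

[40, 45, 48, 43, 45]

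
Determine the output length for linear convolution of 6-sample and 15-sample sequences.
Linear/full convolution length: m + n - 1 = 6 + 15 - 1 = 20

20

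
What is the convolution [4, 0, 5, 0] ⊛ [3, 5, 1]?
y[0] = 4×3 = 12; y[1] = 4×5 + 0×3 = 20; y[2] = 4×1 + 0×5 + 5×3 = 19; y[3] = 0×1 + 5×5 + 0×3 = 25; y[4] = 5×1 + 0×5 = 5; y[5] = 0×1 = 0

[12, 20, 19, 25, 5, 0]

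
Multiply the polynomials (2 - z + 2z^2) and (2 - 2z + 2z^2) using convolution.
Ascending coefficients: a = [2, -1, 2], b = [2, -2, 2]. c[0] = 2×2 = 4; c[1] = 2×-2 + -1×2 = -6; c[2] = 2×2 + -1×-2 + 2×2 = 10; c[3] = -1×2 + 2×-2 = -6; c[4] = 2×2 = 4. Result coefficients: [4, -6, 10, -6, 4] → 4 - 6z + 10z^2 - 6z^3 + 4z^4

4 - 6z + 10z^2 - 6z^3 + 4z^4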